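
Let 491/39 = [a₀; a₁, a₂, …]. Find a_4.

491 = 12·39 + 23   →  a_0 = 12
39 = 1·23 + 16   →  a_1 = 1
23 = 1·16 + 7   →  a_2 = 1
16 = 2·7 + 2   →  a_3 = 2
7 = 3·2 + 1   →  a_4 = 3

3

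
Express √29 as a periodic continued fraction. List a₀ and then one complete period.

a₀ = ⌊√29⌋ = 5.

[5; 2, 1, 1, 2, 10]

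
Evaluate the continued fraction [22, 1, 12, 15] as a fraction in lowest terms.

4493/196

Fold from the inside: start with 15/1.
  12 + 1/15 = 181/15
  1 + 15/181 = 196/181
  22 + 181/196 = 4493/196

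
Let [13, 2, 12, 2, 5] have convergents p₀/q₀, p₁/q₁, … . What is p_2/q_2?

Using pₖ = aₖpₖ₋₁ + pₖ₋₂, qₖ = aₖqₖ₋₁ + qₖ₋₂ (with p₋₁=1, p₋₂=0, q₋₁=0, q₋₂=1):
  k=0: a=13, p=13, q=1
  k=1: a=2, p=27, q=2
  k=2: a=12, p=337, q=25

337/25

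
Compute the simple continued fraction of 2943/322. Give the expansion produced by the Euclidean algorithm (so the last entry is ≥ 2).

[9; 7, 6, 2, 3]

2943 = 9*322 + 45
322 = 7*45 + 7
45 = 6*7 + 3
7 = 2*3 + 1
3 = 3*1 + 0  (stop)
So 2943/322 = [9; 7, 6, 2, 3].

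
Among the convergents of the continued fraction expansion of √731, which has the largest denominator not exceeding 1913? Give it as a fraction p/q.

39447/1459

√731 = [27; 27, 54, …] (period length 2).
Convergents:
  p_0/q_0 = 27/1
  p_1/q_1 = 730/27
  p_2/q_2 = 39447/1459
  p_3/q_3 = 1065799/39420
q_2 = 1459 ≤ 1913 < 39420 = q_3, so the answer is 39447/1459.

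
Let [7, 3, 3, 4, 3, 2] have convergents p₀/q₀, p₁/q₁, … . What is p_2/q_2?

Using pₖ = aₖpₖ₋₁ + pₖ₋₂, qₖ = aₖqₖ₋₁ + qₖ₋₂ (with p₋₁=1, p₋₂=0, q₋₁=0, q₋₂=1):
  k=0: a=7, p=7, q=1
  k=1: a=3, p=22, q=3
  k=2: a=3, p=73, q=10

73/10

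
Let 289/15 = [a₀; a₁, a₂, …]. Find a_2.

1

289 = 19·15 + 4   →  a_0 = 19
15 = 3·4 + 3   →  a_1 = 3
4 = 1·3 + 1   →  a_2 = 1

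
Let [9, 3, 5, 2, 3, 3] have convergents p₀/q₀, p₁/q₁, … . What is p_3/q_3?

Using pₖ = aₖpₖ₋₁ + pₖ₋₂, qₖ = aₖqₖ₋₁ + qₖ₋₂ (with p₋₁=1, p₋₂=0, q₋₁=0, q₋₂=1):
  k=0: a=9, p=9, q=1
  k=1: a=3, p=28, q=3
  k=2: a=5, p=149, q=16
  k=3: a=2, p=326, q=35

326/35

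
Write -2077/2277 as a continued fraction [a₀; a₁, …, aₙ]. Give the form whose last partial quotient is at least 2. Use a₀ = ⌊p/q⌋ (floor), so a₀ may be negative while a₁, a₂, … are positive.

-2077 = -1·2277 + 200
2277 = 11·200 + 77
200 = 2·77 + 46
77 = 1·46 + 31
46 = 1·31 + 15
31 = 2·15 + 1
15 = 15·1 + 0  (stop)
So -2077/2277 = [-1; 11, 2, 1, 1, 2, 15].

[-1; 11, 2, 1, 1, 2, 15]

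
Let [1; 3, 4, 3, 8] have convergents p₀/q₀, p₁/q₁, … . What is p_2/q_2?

17/13

Using pₖ = aₖpₖ₋₁ + pₖ₋₂, qₖ = aₖqₖ₋₁ + qₖ₋₂ (with p₋₁=1, p₋₂=0, q₋₁=0, q₋₂=1):
  k=0: a=1, p=1, q=1
  k=1: a=3, p=4, q=3
  k=2: a=4, p=17, q=13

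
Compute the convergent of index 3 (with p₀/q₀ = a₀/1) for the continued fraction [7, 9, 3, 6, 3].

Using pₖ = aₖpₖ₋₁ + pₖ₋₂, qₖ = aₖqₖ₋₁ + qₖ₋₂ (with p₋₁=1, p₋₂=0, q₋₁=0, q₋₂=1):
  k=0: a=7, p=7, q=1
  k=1: a=9, p=64, q=9
  k=2: a=3, p=199, q=28
  k=3: a=6, p=1258, q=177

1258/177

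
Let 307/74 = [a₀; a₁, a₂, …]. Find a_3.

307 = 4·74 + 11   →  a_0 = 4
74 = 6·11 + 8   →  a_1 = 6
11 = 1·8 + 3   →  a_2 = 1
8 = 2·3 + 2   →  a_3 = 2

2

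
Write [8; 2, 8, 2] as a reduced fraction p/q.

305/36

Fold from the inside: start with 2/1.
  8 + 1/2 = 17/2
  2 + 2/17 = 36/17
  8 + 17/36 = 305/36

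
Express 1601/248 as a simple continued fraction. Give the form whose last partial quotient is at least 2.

[6; 2, 5, 7, 3]

1601 = 6·248 + 113
248 = 2·113 + 22
113 = 5·22 + 3
22 = 7·3 + 1
3 = 3·1 + 0  (stop)
So 1601/248 = [6; 2, 5, 7, 3].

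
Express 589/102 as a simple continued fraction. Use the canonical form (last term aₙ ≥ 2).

589 = 5×102 + 79
102 = 1×79 + 23
79 = 3×23 + 10
23 = 2×10 + 3
10 = 3×3 + 1
3 = 3×1 + 0  (stop)
So 589/102 = [5; 1, 3, 2, 3, 3].

[5; 1, 3, 2, 3, 3]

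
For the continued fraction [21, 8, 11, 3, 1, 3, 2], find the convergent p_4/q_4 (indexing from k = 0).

Using pₖ = aₖpₖ₋₁ + pₖ₋₂, qₖ = aₖqₖ₋₁ + qₖ₋₂ (with p₋₁=1, p₋₂=0, q₋₁=0, q₋₂=1):
  k=0: a=21, p=21, q=1
  k=1: a=8, p=169, q=8
  k=2: a=11, p=1880, q=89
  k=3: a=3, p=5809, q=275
  k=4: a=1, p=7689, q=364

7689/364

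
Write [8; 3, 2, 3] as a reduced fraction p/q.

199/24

Using pₖ = aₖpₖ₋₁ + pₖ₋₂ and qₖ = aₖqₖ₋₁ + qₖ₋₂:
  k=0: a=8, p=8, q=1
  k=1: a=3, p=25, q=3
  k=2: a=2, p=58, q=7
  k=3: a=3, p=199, q=24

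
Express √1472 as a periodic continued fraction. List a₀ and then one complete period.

[38; 2, 1, 2, 1, 2, 76]

a₀ = ⌊√1472⌋ = 38.
With m₀=0, d₀=1 and mₖ₊₁ = dₖaₖ − mₖ, dₖ₊₁ = (n − mₖ₊₁²)/dₖ, aₖ₊₁ = ⌊(a₀+mₖ₊₁)/dₖ₊₁⌋:
  k=1: m=38, d=28, a=2
  k=2: m=18, d=41, a=1
  k=3: m=23, d=23, a=2
  k=4: m=23, d=41, a=1
  k=5: m=18, d=28, a=2
  k=6: m=38, d=1, a=76
d=1 and a=2a₀=76 at k=6, so the next step gives (m, d) = (38, 28) again — its k=1 value — and the period has length 6.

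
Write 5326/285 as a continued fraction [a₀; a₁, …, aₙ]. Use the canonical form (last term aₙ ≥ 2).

[18; 1, 2, 4, 1, 17]

5326 = 18×285 + 196
285 = 1×196 + 89
196 = 2×89 + 18
89 = 4×18 + 17
18 = 1×17 + 1
17 = 17×1 + 0  (stop)
So 5326/285 = [18; 1, 2, 4, 1, 17].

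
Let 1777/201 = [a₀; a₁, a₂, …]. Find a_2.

1777 = 8·201 + 169   →  a_0 = 8
201 = 1·169 + 32   →  a_1 = 1
169 = 5·32 + 9   →  a_2 = 5

5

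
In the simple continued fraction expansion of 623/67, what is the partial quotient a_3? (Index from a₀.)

623 = 9·67 + 20   →  a_0 = 9
67 = 3·20 + 7   →  a_1 = 3
20 = 2·7 + 6   →  a_2 = 2
7 = 1·6 + 1   →  a_3 = 1

1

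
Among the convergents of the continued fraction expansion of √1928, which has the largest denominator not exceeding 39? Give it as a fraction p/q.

√1928 = [43; 1, 9, 1, 86, …] (period length 4).
Convergents:
  p_0/q_0 = 43/1
  p_1/q_1 = 44/1
  p_2/q_2 = 439/10
  p_3/q_3 = 483/11
  p_4/q_4 = 41977/956
q_3 = 11 ≤ 39 < 956 = q_4, so the answer is 483/11.

483/11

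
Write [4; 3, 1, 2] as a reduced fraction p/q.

Using pₖ = aₖpₖ₋₁ + pₖ₋₂ and qₖ = aₖqₖ₋₁ + qₖ₋₂:
  k=0: a=4, p=4, q=1
  k=1: a=3, p=13, q=3
  k=2: a=1, p=17, q=4
  k=3: a=2, p=47, q=11

47/11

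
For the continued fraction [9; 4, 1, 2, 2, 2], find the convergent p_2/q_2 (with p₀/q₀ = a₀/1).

Using pₖ = aₖpₖ₋₁ + pₖ₋₂, qₖ = aₖqₖ₋₁ + qₖ₋₂ (with p₋₁=1, p₋₂=0, q₋₁=0, q₋₂=1):
  k=0: a=9, p=9, q=1
  k=1: a=4, p=37, q=4
  k=2: a=1, p=46, q=5

46/5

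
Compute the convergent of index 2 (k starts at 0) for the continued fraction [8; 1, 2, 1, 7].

Using pₖ = aₖpₖ₋₁ + pₖ₋₂, qₖ = aₖqₖ₋₁ + qₖ₋₂ (with p₋₁=1, p₋₂=0, q₋₁=0, q₋₂=1):
  k=0: a=8, p=8, q=1
  k=1: a=1, p=9, q=1
  k=2: a=2, p=26, q=3

26/3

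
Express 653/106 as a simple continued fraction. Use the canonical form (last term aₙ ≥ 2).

653 = 6·106 + 17
106 = 6·17 + 4
17 = 4·4 + 1
4 = 4·1 + 0  (stop)
So 653/106 = [6; 6, 4, 4].

[6; 6, 4, 4]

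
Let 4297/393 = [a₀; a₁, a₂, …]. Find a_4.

4297 = 10·393 + 367   →  a_0 = 10
393 = 1·367 + 26   →  a_1 = 1
367 = 14·26 + 3   →  a_2 = 14
26 = 8·3 + 2   →  a_3 = 8
3 = 1·2 + 1   →  a_4 = 1

1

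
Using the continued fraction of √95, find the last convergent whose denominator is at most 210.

770/79

√95 = [9; 1, 2, 1, 18, …] (period length 4).
Convergents:
  p_0/q_0 = 9/1
  p_1/q_1 = 10/1
  p_2/q_2 = 29/3
  p_3/q_3 = 39/4
  p_4/q_4 = 731/75
  p_5/q_5 = 770/79
  p_6/q_6 = 2271/233
q_5 = 79 ≤ 210 < 233 = q_6, so the answer is 770/79.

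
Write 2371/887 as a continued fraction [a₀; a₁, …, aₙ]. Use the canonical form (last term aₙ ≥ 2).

2371 = 2×887 + 597
887 = 1×597 + 290
597 = 2×290 + 17
290 = 17×17 + 1
17 = 17×1 + 0  (stop)
So 2371/887 = [2; 1, 2, 17, 17].

[2; 1, 2, 17, 17]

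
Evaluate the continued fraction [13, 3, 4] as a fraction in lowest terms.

173/13

Fold from the inside: start with 4/1.
  3 + 1/4 = 13/4
  13 + 4/13 = 173/13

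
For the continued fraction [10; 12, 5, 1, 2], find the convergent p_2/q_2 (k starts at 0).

615/61

Using pₖ = aₖpₖ₋₁ + pₖ₋₂, qₖ = aₖqₖ₋₁ + qₖ₋₂ (with p₋₁=1, p₋₂=0, q₋₁=0, q₋₂=1):
  k=0: a=10, p=10, q=1
  k=1: a=12, p=121, q=12
  k=2: a=5, p=615, q=61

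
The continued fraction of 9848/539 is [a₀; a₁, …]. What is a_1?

9848 = 18·539 + 146   →  a_0 = 18
539 = 3·146 + 101   →  a_1 = 3

3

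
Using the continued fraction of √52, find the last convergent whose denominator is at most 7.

√52 = [7; 4, 1, 2, 1, 4, 14, …] (period length 6).
Convergents:
  p_0/q_0 = 7/1
  p_1/q_1 = 29/4
  p_2/q_2 = 36/5
  p_3/q_3 = 101/14
q_2 = 5 ≤ 7 < 14 = q_3, so the answer is 36/5.

36/5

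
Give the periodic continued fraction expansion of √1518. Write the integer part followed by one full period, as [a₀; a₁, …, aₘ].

a₀ = ⌊√1518⌋ = 38.
With m₀=0, d₀=1 and mₖ₊₁ = dₖaₖ − mₖ, dₖ₊₁ = (n − mₖ₊₁²)/dₖ, aₖ₊₁ = ⌊(a₀+mₖ₊₁)/dₖ₊₁⌋:
  k=1: m=38, d=74, a=1
  k=2: m=36, d=3, a=24
  k=3: m=36, d=74, a=1
  k=4: m=38, d=1, a=76
d=1 and a=2a₀=76 at k=4, so the next step gives (m, d) = (38, 74) again — its k=1 value — and the period has length 4.

[38; 1, 24, 1, 76]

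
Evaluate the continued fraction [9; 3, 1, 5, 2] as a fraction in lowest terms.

Fold from the inside: start with 2/1.
  5 + 1/2 = 11/2
  1 + 2/11 = 13/11
  3 + 11/13 = 50/13
  9 + 13/50 = 463/50

463/50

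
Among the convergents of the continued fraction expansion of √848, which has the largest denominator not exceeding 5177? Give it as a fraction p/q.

66249/2275

√848 = [29; 8, 3, 3, 3, 8, 58, …] (period length 6).
Convergents:
  p_0/q_0 = 29/1
  p_1/q_1 = 233/8
  p_2/q_2 = 728/25
  p_3/q_3 = 2417/83
  p_4/q_4 = 7979/274
  p_5/q_5 = 66249/2275
  p_6/q_6 = 3850421/132224
q_5 = 2275 ≤ 5177 < 132224 = q_6, so the answer is 66249/2275.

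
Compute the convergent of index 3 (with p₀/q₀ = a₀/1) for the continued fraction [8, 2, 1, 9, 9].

242/29

Using pₖ = aₖpₖ₋₁ + pₖ₋₂, qₖ = aₖqₖ₋₁ + qₖ₋₂ (with p₋₁=1, p₋₂=0, q₋₁=0, q₋₂=1):
  k=0: a=8, p=8, q=1
  k=1: a=2, p=17, q=2
  k=2: a=1, p=25, q=3
  k=3: a=9, p=242, q=29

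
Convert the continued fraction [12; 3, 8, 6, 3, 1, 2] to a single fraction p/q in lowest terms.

21659/1758

Fold from the inside: start with 2/1.
  1 + 1/2 = 3/2
  3 + 2/3 = 11/3
  6 + 3/11 = 69/11
  8 + 11/69 = 563/69
  3 + 69/563 = 1758/563
  12 + 563/1758 = 21659/1758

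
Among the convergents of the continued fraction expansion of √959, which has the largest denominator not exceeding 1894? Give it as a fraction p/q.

58529/1890

√959 = [30; 1, 29, 1, 60, …] (period length 4).
Convergents:
  p_0/q_0 = 30/1
  p_1/q_1 = 31/1
  p_2/q_2 = 929/30
  p_3/q_3 = 960/31
  p_4/q_4 = 58529/1890
  p_5/q_5 = 59489/1921
q_4 = 1890 ≤ 1894 < 1921 = q_5, so the answer is 58529/1890.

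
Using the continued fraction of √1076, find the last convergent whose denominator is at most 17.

√1076 = [32; 1, 4, 16, 4, 1, 64, …] (period length 6).
Convergents:
  p_0/q_0 = 32/1
  p_1/q_1 = 33/1
  p_2/q_2 = 164/5
  p_3/q_3 = 2657/81
q_2 = 5 ≤ 17 < 81 = q_3, so the answer is 164/5.

164/5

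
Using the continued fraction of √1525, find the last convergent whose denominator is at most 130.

1523/39

√1525 = [39; 19, 1, 1, 19, 78, …] (period length 5).
Convergents:
  p_0/q_0 = 39/1
  p_1/q_1 = 742/19
  p_2/q_2 = 781/20
  p_3/q_3 = 1523/39
  p_4/q_4 = 29718/761
q_3 = 39 ≤ 130 < 761 = q_4, so the answer is 1523/39.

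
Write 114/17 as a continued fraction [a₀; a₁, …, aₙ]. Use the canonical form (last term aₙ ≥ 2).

114 = 6·17 + 12
17 = 1·12 + 5
12 = 2·5 + 2
5 = 2·2 + 1
2 = 2·1 + 0  (stop)
So 114/17 = [6; 1, 2, 2, 2].

[6; 1, 2, 2, 2]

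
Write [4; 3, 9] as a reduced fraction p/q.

121/28

Using pₖ = aₖpₖ₋₁ + pₖ₋₂ and qₖ = aₖqₖ₋₁ + qₖ₋₂:
  k=0: a=4, p=4, q=1
  k=1: a=3, p=13, q=3
  k=2: a=9, p=121, q=28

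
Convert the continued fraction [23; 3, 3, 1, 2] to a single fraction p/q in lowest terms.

839/36

Fold from the inside: start with 2/1.
  1 + 1/2 = 3/2
  3 + 2/3 = 11/3
  3 + 3/11 = 36/11
  23 + 11/36 = 839/36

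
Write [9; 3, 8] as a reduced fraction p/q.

Fold from the inside: start with 8/1.
  3 + 1/8 = 25/8
  9 + 8/25 = 233/25

233/25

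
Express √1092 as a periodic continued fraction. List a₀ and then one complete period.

[33; 22, 66]

a₀ = ⌊√1092⌋ = 33.
With m₀=0, d₀=1 and mₖ₊₁ = dₖaₖ − mₖ, dₖ₊₁ = (n − mₖ₊₁²)/dₖ, aₖ₊₁ = ⌊(a₀+mₖ₊₁)/dₖ₊₁⌋:
  k=1: m=33, d=3, a=22
  k=2: m=33, d=1, a=66
d=1 and a=2a₀=66 at k=2, so the next step gives (m, d) = (33, 3) again — its k=1 value — and the period has length 2.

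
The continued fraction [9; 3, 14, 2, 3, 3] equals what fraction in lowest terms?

9503/1019

Using pₖ = aₖpₖ₋₁ + pₖ₋₂ and qₖ = aₖqₖ₋₁ + qₖ₋₂:
  k=0: a=9, p=9, q=1
  k=1: a=3, p=28, q=3
  k=2: a=14, p=401, q=43
  k=3: a=2, p=830, q=89
  k=4: a=3, p=2891, q=310
  k=5: a=3, p=9503, q=1019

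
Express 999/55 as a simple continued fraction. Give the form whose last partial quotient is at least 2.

999 = 18·55 + 9
55 = 6·9 + 1
9 = 9·1 + 0  (stop)
So 999/55 = [18; 6, 9].

[18; 6, 9]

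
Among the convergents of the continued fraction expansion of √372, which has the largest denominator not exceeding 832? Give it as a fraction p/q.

12151/630

√372 = [19; 3, 2, 12, 2, 3, 38, …] (period length 6).
Convergents:
  p_0/q_0 = 19/1
  p_1/q_1 = 58/3
  p_2/q_2 = 135/7
  p_3/q_3 = 1678/87
  p_4/q_4 = 3491/181
  p_5/q_5 = 12151/630
  p_6/q_6 = 465229/24121
q_5 = 630 ≤ 832 < 24121 = q_6, so the answer is 12151/630.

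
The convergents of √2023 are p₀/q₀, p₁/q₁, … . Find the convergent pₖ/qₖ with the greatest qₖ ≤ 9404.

√2023 = [44; 1, 43, 1, 88, …] (period length 4).
Convergents:
  p_0/q_0 = 44/1
  p_1/q_1 = 45/1
  p_2/q_2 = 1979/44
  p_3/q_3 = 2024/45
  p_4/q_4 = 180091/4004
  p_5/q_5 = 182115/4049
  p_6/q_6 = 8011036/178111
q_5 = 4049 ≤ 9404 < 178111 = q_6, so the answer is 182115/4049.

182115/4049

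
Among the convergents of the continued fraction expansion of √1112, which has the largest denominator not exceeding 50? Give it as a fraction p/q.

867/26

√1112 = [33; 2, 1, 7, 1, 2, 66, …] (period length 6).
Convergents:
  p_0/q_0 = 33/1
  p_1/q_1 = 67/2
  p_2/q_2 = 100/3
  p_3/q_3 = 767/23
  p_4/q_4 = 867/26
  p_5/q_5 = 2501/75
q_4 = 26 ≤ 50 < 75 = q_5, so the answer is 867/26.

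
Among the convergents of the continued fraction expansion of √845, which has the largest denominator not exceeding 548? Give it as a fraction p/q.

√845 = [29; 14, 1, 1, 14, 58, …] (period length 5).
Convergents:
  p_0/q_0 = 29/1
  p_1/q_1 = 407/14
  p_2/q_2 = 436/15
  p_3/q_3 = 843/29
  p_4/q_4 = 12238/421
  p_5/q_5 = 710647/24447
q_4 = 421 ≤ 548 < 24447 = q_5, so the answer is 12238/421.

12238/421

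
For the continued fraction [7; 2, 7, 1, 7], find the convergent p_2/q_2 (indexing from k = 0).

Using pₖ = aₖpₖ₋₁ + pₖ₋₂, qₖ = aₖqₖ₋₁ + qₖ₋₂ (with p₋₁=1, p₋₂=0, q₋₁=0, q₋₂=1):
  k=0: a=7, p=7, q=1
  k=1: a=2, p=15, q=2
  k=2: a=7, p=112, q=15

112/15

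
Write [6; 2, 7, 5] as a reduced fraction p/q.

498/77

Using pₖ = aₖpₖ₋₁ + pₖ₋₂ and qₖ = aₖqₖ₋₁ + qₖ₋₂:
  k=0: a=6, p=6, q=1
  k=1: a=2, p=13, q=2
  k=2: a=7, p=97, q=15
  k=3: a=5, p=498, q=77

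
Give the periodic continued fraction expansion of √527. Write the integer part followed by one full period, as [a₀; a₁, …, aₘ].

[22; 1, 21, 1, 44]

a₀ = ⌊√527⌋ = 22.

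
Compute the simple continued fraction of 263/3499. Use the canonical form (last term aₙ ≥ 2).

[0; 13, 3, 3, 2, 11]

263 = 0·3499 + 263
3499 = 13·263 + 80
263 = 3·80 + 23
80 = 3·23 + 11
23 = 2·11 + 1
11 = 11·1 + 0  (stop)
So 263/3499 = [0; 13, 3, 3, 2, 11].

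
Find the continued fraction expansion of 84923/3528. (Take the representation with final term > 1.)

[24; 14, 17, 1, 13]

84923 = 24×3528 + 251
3528 = 14×251 + 14
251 = 17×14 + 13
14 = 1×13 + 1
13 = 13×1 + 0  (stop)
So 84923/3528 = [24; 14, 17, 1, 13].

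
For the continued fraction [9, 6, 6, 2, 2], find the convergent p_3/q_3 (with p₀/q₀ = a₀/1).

Using pₖ = aₖpₖ₋₁ + pₖ₋₂, qₖ = aₖqₖ₋₁ + qₖ₋₂ (with p₋₁=1, p₋₂=0, q₋₁=0, q₋₂=1):
  k=0: a=9, p=9, q=1
  k=1: a=6, p=55, q=6
  k=2: a=6, p=339, q=37
  k=3: a=2, p=733, q=80

733/80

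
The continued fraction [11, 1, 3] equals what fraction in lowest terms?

47/4

Fold from the inside: start with 3/1.
  1 + 1/3 = 4/3
  11 + 3/4 = 47/4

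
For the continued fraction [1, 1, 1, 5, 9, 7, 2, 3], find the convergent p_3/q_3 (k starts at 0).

Using pₖ = aₖpₖ₋₁ + pₖ₋₂, qₖ = aₖqₖ₋₁ + qₖ₋₂ (with p₋₁=1, p₋₂=0, q₋₁=0, q₋₂=1):
  k=0: a=1, p=1, q=1
  k=1: a=1, p=2, q=1
  k=2: a=1, p=3, q=2
  k=3: a=5, p=17, q=11

17/11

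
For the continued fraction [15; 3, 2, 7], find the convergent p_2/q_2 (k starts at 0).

Using pₖ = aₖpₖ₋₁ + pₖ₋₂, qₖ = aₖqₖ₋₁ + qₖ₋₂ (with p₋₁=1, p₋₂=0, q₋₁=0, q₋₂=1):
  k=0: a=15, p=15, q=1
  k=1: a=3, p=46, q=3
  k=2: a=2, p=107, q=7

107/7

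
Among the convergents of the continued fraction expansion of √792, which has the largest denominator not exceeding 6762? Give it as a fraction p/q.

77617/2758

√792 = [28; 7, 56, …] (period length 2).
Convergents:
  p_0/q_0 = 28/1
  p_1/q_1 = 197/7
  p_2/q_2 = 11060/393
  p_3/q_3 = 77617/2758
  p_4/q_4 = 4357612/154841
q_3 = 2758 ≤ 6762 < 154841 = q_4, so the answer is 77617/2758.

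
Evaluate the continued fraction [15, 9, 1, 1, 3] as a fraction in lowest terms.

1012/67

Using pₖ = aₖpₖ₋₁ + pₖ₋₂ and qₖ = aₖqₖ₋₁ + qₖ₋₂:
  k=0: a=15, p=15, q=1
  k=1: a=9, p=136, q=9
  k=2: a=1, p=151, q=10
  k=3: a=1, p=287, q=19
  k=4: a=3, p=1012, q=67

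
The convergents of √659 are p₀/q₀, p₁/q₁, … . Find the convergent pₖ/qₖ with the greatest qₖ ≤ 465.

5930/231

√659 = [25; 1, 2, 25, 2, 1, 50, …] (period length 6).
Convergents:
  p_0/q_0 = 25/1
  p_1/q_1 = 26/1
  p_2/q_2 = 77/3
  p_3/q_3 = 1951/76
  p_4/q_4 = 3979/155
  p_5/q_5 = 5930/231
  p_6/q_6 = 300479/11705
q_5 = 231 ≤ 465 < 11705 = q_6, so the answer is 5930/231.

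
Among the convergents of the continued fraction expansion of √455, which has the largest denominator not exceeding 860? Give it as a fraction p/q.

8191/384

√455 = [21; 3, 42, …] (period length 2).
Convergents:
  p_0/q_0 = 21/1
  p_1/q_1 = 64/3
  p_2/q_2 = 2709/127
  p_3/q_3 = 8191/384
  p_4/q_4 = 346731/16255
q_3 = 384 ≤ 860 < 16255 = q_4, so the answer is 8191/384.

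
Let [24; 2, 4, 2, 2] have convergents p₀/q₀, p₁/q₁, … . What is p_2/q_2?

220/9

Using pₖ = aₖpₖ₋₁ + pₖ₋₂, qₖ = aₖqₖ₋₁ + qₖ₋₂ (with p₋₁=1, p₋₂=0, q₋₁=0, q₋₂=1):
  k=0: a=24, p=24, q=1
  k=1: a=2, p=49, q=2
  k=2: a=4, p=220, q=9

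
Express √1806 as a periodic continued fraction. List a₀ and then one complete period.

[42; 2, 84]

a₀ = ⌊√1806⌋ = 42.
With m₀=0, d₀=1 and mₖ₊₁ = dₖaₖ − mₖ, dₖ₊₁ = (n − mₖ₊₁²)/dₖ, aₖ₊₁ = ⌊(a₀+mₖ₊₁)/dₖ₊₁⌋:
  k=1: m=42, d=42, a=2
  k=2: m=42, d=1, a=84
d=1 and a=2a₀=84 at k=2, so the next step gives (m, d) = (42, 42) again — its k=1 value — and the period has length 2.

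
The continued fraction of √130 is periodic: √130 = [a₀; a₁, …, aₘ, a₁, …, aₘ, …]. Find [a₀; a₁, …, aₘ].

[11; 2, 2, 22]

a₀ = ⌊√130⌋ = 11.
With m₀=0, d₀=1 and mₖ₊₁ = dₖaₖ − mₖ, dₖ₊₁ = (n − mₖ₊₁²)/dₖ, aₖ₊₁ = ⌊(a₀+mₖ₊₁)/dₖ₊₁⌋:
  k=1: m=11, d=9, a=2
  k=2: m=7, d=9, a=2
  k=3: m=11, d=1, a=22
d=1 and a=2a₀=22 at k=3, so the next step gives (m, d) = (11, 9) again — its k=1 value — and the period has length 3.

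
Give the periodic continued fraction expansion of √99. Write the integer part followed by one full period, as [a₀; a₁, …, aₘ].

a₀ = ⌊√99⌋ = 9.

[9; 1, 18]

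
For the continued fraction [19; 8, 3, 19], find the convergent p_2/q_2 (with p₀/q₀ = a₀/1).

478/25

Using pₖ = aₖpₖ₋₁ + pₖ₋₂, qₖ = aₖqₖ₋₁ + qₖ₋₂ (with p₋₁=1, p₋₂=0, q₋₁=0, q₋₂=1):
  k=0: a=19, p=19, q=1
  k=1: a=8, p=153, q=8
  k=2: a=3, p=478, q=25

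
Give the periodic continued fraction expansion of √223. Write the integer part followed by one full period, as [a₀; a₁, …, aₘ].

[14; 1, 13, 1, 28]

a₀ = ⌊√223⌋ = 14.
With m₀=0, d₀=1 and mₖ₊₁ = dₖaₖ − mₖ, dₖ₊₁ = (n − mₖ₊₁²)/dₖ, aₖ₊₁ = ⌊(a₀+mₖ₊₁)/dₖ₊₁⌋:
  k=1: m=14, d=27, a=1
  k=2: m=13, d=2, a=13
  k=3: m=13, d=27, a=1
  k=4: m=14, d=1, a=28
d=1 and a=2a₀=28 at k=4, so the next step gives (m, d) = (14, 27) again — its k=1 value — and the period has length 4.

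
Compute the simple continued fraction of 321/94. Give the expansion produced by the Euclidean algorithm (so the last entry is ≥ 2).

321 = 3*94 + 39
94 = 2*39 + 16
39 = 2*16 + 7
16 = 2*7 + 2
7 = 3*2 + 1
2 = 2*1 + 0  (stop)
So 321/94 = [3; 2, 2, 2, 3, 2].

[3; 2, 2, 2, 3, 2]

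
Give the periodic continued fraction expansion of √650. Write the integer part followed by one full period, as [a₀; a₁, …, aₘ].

[25; 2, 50]

a₀ = ⌊√650⌋ = 25.
With m₀=0, d₀=1 and mₖ₊₁ = dₖaₖ − mₖ, dₖ₊₁ = (n − mₖ₊₁²)/dₖ, aₖ₊₁ = ⌊(a₀+mₖ₊₁)/dₖ₊₁⌋:
  k=1: m=25, d=25, a=2
  k=2: m=25, d=1, a=50
d=1 and a=2a₀=50 at k=2, so the next step gives (m, d) = (25, 25) again — its k=1 value — and the period has length 2.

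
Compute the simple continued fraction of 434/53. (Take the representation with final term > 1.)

[8; 5, 3, 3]

434 = 8*53 + 10
53 = 5*10 + 3
10 = 3*3 + 1
3 = 3*1 + 0  (stop)
So 434/53 = [8; 5, 3, 3].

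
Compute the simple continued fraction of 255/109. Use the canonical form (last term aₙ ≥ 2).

255 = 2*109 + 37
109 = 2*37 + 35
37 = 1*35 + 2
35 = 17*2 + 1
2 = 2*1 + 0  (stop)
So 255/109 = [2; 2, 1, 17, 2].

[2; 2, 1, 17, 2]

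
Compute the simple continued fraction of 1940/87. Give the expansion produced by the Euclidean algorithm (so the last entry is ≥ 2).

[22; 3, 2, 1, 8]

1940 = 22×87 + 26
87 = 3×26 + 9
26 = 2×9 + 8
9 = 1×8 + 1
8 = 8×1 + 0  (stop)
So 1940/87 = [22; 3, 2, 1, 8].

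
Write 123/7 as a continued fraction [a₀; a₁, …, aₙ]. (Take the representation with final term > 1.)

123 = 17·7 + 4
7 = 1·4 + 3
4 = 1·3 + 1
3 = 3·1 + 0  (stop)
So 123/7 = [17; 1, 1, 3].

[17; 1, 1, 3]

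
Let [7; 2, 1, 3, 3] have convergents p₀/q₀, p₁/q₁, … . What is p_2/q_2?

22/3

Using pₖ = aₖpₖ₋₁ + pₖ₋₂, qₖ = aₖqₖ₋₁ + qₖ₋₂ (with p₋₁=1, p₋₂=0, q₋₁=0, q₋₂=1):
  k=0: a=7, p=7, q=1
  k=1: a=2, p=15, q=2
  k=2: a=1, p=22, q=3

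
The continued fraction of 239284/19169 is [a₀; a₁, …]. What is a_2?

14

239284 = 12·19169 + 9256   →  a_0 = 12
19169 = 2·9256 + 657   →  a_1 = 2
9256 = 14·657 + 58   →  a_2 = 14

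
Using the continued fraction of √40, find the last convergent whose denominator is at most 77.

234/37

√40 = [6; 3, 12, …] (period length 2).
Convergents:
  p_0/q_0 = 6/1
  p_1/q_1 = 19/3
  p_2/q_2 = 234/37
  p_3/q_3 = 721/114
q_2 = 37 ≤ 77 < 114 = q_3, so the answer is 234/37.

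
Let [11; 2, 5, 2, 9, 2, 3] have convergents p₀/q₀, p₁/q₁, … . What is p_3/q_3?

275/24

Using pₖ = aₖpₖ₋₁ + pₖ₋₂, qₖ = aₖqₖ₋₁ + qₖ₋₂ (with p₋₁=1, p₋₂=0, q₋₁=0, q₋₂=1):
  k=0: a=11, p=11, q=1
  k=1: a=2, p=23, q=2
  k=2: a=5, p=126, q=11
  k=3: a=2, p=275, q=24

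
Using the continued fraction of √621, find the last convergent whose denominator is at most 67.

623/25

√621 = [24; 1, 11, 2, 11, 1, 48, …] (period length 6).
Convergents:
  p_0/q_0 = 24/1
  p_1/q_1 = 25/1
  p_2/q_2 = 299/12
  p_3/q_3 = 623/25
  p_4/q_4 = 7152/287
q_3 = 25 ≤ 67 < 287 = q_4, so the answer is 623/25.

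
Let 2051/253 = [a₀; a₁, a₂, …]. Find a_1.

2051 = 8·253 + 27   →  a_0 = 8
253 = 9·27 + 10   →  a_1 = 9

9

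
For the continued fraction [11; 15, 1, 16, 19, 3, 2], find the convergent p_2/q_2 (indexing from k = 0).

177/16

Using pₖ = aₖpₖ₋₁ + pₖ₋₂, qₖ = aₖqₖ₋₁ + qₖ₋₂ (with p₋₁=1, p₋₂=0, q₋₁=0, q₋₂=1):
  k=0: a=11, p=11, q=1
  k=1: a=15, p=166, q=15
  k=2: a=1, p=177, q=16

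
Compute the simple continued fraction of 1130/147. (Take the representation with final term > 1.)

1130 = 7*147 + 101
147 = 1*101 + 46
101 = 2*46 + 9
46 = 5*9 + 1
9 = 9*1 + 0  (stop)
So 1130/147 = [7; 1, 2, 5, 9].

[7; 1, 2, 5, 9]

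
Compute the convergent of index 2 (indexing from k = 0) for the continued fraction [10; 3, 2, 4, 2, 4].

Using pₖ = aₖpₖ₋₁ + pₖ₋₂, qₖ = aₖqₖ₋₁ + qₖ₋₂ (with p₋₁=1, p₋₂=0, q₋₁=0, q₋₂=1):
  k=0: a=10, p=10, q=1
  k=1: a=3, p=31, q=3
  k=2: a=2, p=72, q=7

72/7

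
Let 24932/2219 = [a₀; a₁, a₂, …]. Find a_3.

8

24932 = 11·2219 + 523   →  a_0 = 11
2219 = 4·523 + 127   →  a_1 = 4
523 = 4·127 + 15   →  a_2 = 4
127 = 8·15 + 7   →  a_3 = 8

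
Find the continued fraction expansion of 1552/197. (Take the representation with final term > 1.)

1552 = 7*197 + 173
197 = 1*173 + 24
173 = 7*24 + 5
24 = 4*5 + 4
5 = 1*4 + 1
4 = 4*1 + 0  (stop)
So 1552/197 = [7; 1, 7, 4, 1, 4].

[7; 1, 7, 4, 1, 4]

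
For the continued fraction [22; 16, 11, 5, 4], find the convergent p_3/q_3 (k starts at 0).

Using pₖ = aₖpₖ₋₁ + pₖ₋₂, qₖ = aₖqₖ₋₁ + qₖ₋₂ (with p₋₁=1, p₋₂=0, q₋₁=0, q₋₂=1):
  k=0: a=22, p=22, q=1
  k=1: a=16, p=353, q=16
  k=2: a=11, p=3905, q=177
  k=3: a=5, p=19878, q=901

19878/901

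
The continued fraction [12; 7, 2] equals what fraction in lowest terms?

182/15

Fold from the inside: start with 2/1.
  7 + 1/2 = 15/2
  12 + 2/15 = 182/15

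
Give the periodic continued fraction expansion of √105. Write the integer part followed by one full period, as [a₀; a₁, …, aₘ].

a₀ = ⌊√105⌋ = 10.

[10; 4, 20]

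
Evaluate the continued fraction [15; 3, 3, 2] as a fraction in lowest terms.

352/23

Fold from the inside: start with 2/1.
  3 + 1/2 = 7/2
  3 + 2/7 = 23/7
  15 + 7/23 = 352/23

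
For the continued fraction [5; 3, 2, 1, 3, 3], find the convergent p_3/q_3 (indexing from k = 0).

Using pₖ = aₖpₖ₋₁ + pₖ₋₂, qₖ = aₖqₖ₋₁ + qₖ₋₂ (with p₋₁=1, p₋₂=0, q₋₁=0, q₋₂=1):
  k=0: a=5, p=5, q=1
  k=1: a=3, p=16, q=3
  k=2: a=2, p=37, q=7
  k=3: a=1, p=53, q=10

53/10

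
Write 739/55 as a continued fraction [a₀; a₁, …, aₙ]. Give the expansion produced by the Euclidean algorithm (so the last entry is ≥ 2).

[13; 2, 3, 2, 3]

739 = 13*55 + 24
55 = 2*24 + 7
24 = 3*7 + 3
7 = 2*3 + 1
3 = 3*1 + 0  (stop)
So 739/55 = [13; 2, 3, 2, 3].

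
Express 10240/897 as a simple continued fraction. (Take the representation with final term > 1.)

[11; 2, 2, 2, 7, 1, 8]

10240 = 11*897 + 373
897 = 2*373 + 151
373 = 2*151 + 71
151 = 2*71 + 9
71 = 7*9 + 8
9 = 1*8 + 1
8 = 8*1 + 0  (stop)
So 10240/897 = [11; 2, 2, 2, 7, 1, 8].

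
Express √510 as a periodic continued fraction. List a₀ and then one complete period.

a₀ = ⌊√510⌋ = 22.
With m₀=0, d₀=1 and mₖ₊₁ = dₖaₖ − mₖ, dₖ₊₁ = (n − mₖ₊₁²)/dₖ, aₖ₊₁ = ⌊(a₀+mₖ₊₁)/dₖ₊₁⌋:
  k=1: m=22, d=26, a=1
  k=2: m=4, d=19, a=1
  k=3: m=15, d=15, a=2
  k=4: m=15, d=19, a=1
  k=5: m=4, d=26, a=1
  k=6: m=22, d=1, a=44
d=1 and a=2a₀=44 at k=6, so the next step gives (m, d) = (22, 26) again — its k=1 value — and the period has length 6.

[22; 1, 1, 2, 1, 1, 44]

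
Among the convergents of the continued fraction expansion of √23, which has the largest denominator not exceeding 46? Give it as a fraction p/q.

211/44

√23 = [4; 1, 3, 1, 8, …] (period length 4).
Convergents:
  p_0/q_0 = 4/1
  p_1/q_1 = 5/1
  p_2/q_2 = 19/4
  p_3/q_3 = 24/5
  p_4/q_4 = 211/44
  p_5/q_5 = 235/49
q_4 = 44 ≤ 46 < 49 = q_5, so the answer is 211/44.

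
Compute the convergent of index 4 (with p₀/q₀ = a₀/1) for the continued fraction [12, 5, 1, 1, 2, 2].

Using pₖ = aₖpₖ₋₁ + pₖ₋₂, qₖ = aₖqₖ₋₁ + qₖ₋₂ (with p₋₁=1, p₋₂=0, q₋₁=0, q₋₂=1):
  k=0: a=12, p=12, q=1
  k=1: a=5, p=61, q=5
  k=2: a=1, p=73, q=6
  k=3: a=1, p=134, q=11
  k=4: a=2, p=341, q=28

341/28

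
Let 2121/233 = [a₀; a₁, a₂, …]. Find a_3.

2

2121 = 9·233 + 24   →  a_0 = 9
233 = 9·24 + 17   →  a_1 = 9
24 = 1·17 + 7   →  a_2 = 1
17 = 2·7 + 3   →  a_3 = 2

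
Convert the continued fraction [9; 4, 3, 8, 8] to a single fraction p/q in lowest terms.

8096/877

Using pₖ = aₖpₖ₋₁ + pₖ₋₂ and qₖ = aₖqₖ₋₁ + qₖ₋₂:
  k=0: a=9, p=9, q=1
  k=1: a=4, p=37, q=4
  k=2: a=3, p=120, q=13
  k=3: a=8, p=997, q=108
  k=4: a=8, p=8096, q=877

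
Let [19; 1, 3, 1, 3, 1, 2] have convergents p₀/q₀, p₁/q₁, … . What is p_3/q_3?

99/5

Using pₖ = aₖpₖ₋₁ + pₖ₋₂, qₖ = aₖqₖ₋₁ + qₖ₋₂ (with p₋₁=1, p₋₂=0, q₋₁=0, q₋₂=1):
  k=0: a=19, p=19, q=1
  k=1: a=1, p=20, q=1
  k=2: a=3, p=79, q=4
  k=3: a=1, p=99, q=5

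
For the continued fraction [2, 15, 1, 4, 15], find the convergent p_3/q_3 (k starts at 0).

Using pₖ = aₖpₖ₋₁ + pₖ₋₂, qₖ = aₖqₖ₋₁ + qₖ₋₂ (with p₋₁=1, p₋₂=0, q₋₁=0, q₋₂=1):
  k=0: a=2, p=2, q=1
  k=1: a=15, p=31, q=15
  k=2: a=1, p=33, q=16
  k=3: a=4, p=163, q=79

163/79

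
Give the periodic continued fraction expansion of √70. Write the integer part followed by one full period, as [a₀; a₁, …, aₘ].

[8; 2, 1, 2, 1, 2, 16]

a₀ = ⌊√70⌋ = 8.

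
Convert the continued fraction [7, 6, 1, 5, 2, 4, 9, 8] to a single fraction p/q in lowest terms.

Using pₖ = aₖpₖ₋₁ + pₖ₋₂ and qₖ = aₖqₖ₋₁ + qₖ₋₂:
  k=0: a=7, p=7, q=1
  k=1: a=6, p=43, q=6
  k=2: a=1, p=50, q=7
  k=3: a=5, p=293, q=41
  k=4: a=2, p=636, q=89
  k=5: a=4, p=2837, q=397
  k=6: a=9, p=26169, q=3662
  k=7: a=8, p=212189, q=29693

212189/29693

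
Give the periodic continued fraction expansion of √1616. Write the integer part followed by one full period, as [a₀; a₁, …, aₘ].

a₀ = ⌊√1616⌋ = 40.
With m₀=0, d₀=1 and mₖ₊₁ = dₖaₖ − mₖ, dₖ₊₁ = (n − mₖ₊₁²)/dₖ, aₖ₊₁ = ⌊(a₀+mₖ₊₁)/dₖ₊₁⌋:
  k=1: m=40, d=16, a=5
  k=2: m=40, d=1, a=80
d=1 and a=2a₀=80 at k=2, so the next step gives (m, d) = (40, 16) again — its k=1 value — and the period has length 2.

[40; 5, 80]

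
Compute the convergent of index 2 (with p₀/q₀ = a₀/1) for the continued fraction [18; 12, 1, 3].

235/13

Using pₖ = aₖpₖ₋₁ + pₖ₋₂, qₖ = aₖqₖ₋₁ + qₖ₋₂ (with p₋₁=1, p₋₂=0, q₋₁=0, q₋₂=1):
  k=0: a=18, p=18, q=1
  k=1: a=12, p=217, q=12
  k=2: a=1, p=235, q=13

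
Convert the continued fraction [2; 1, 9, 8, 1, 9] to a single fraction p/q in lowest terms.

2611/900

Using pₖ = aₖpₖ₋₁ + pₖ₋₂ and qₖ = aₖqₖ₋₁ + qₖ₋₂:
  k=0: a=2, p=2, q=1
  k=1: a=1, p=3, q=1
  k=2: a=9, p=29, q=10
  k=3: a=8, p=235, q=81
  k=4: a=1, p=264, q=91
  k=5: a=9, p=2611, q=900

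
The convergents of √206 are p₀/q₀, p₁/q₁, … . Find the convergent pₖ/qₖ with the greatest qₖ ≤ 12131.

√206 = [14; 2, 1, 5, 14, 5, 1, 2, 28, …] (period length 8).
Convergents:
  p_0/q_0 = 14/1
  p_1/q_1 = 29/2
  p_2/q_2 = 43/3
  p_3/q_3 = 244/17
  p_4/q_4 = 3459/241
  p_5/q_5 = 17539/1222
  p_6/q_6 = 20998/1463
  p_7/q_7 = 59535/4148
  p_8/q_8 = 1687978/117607
q_7 = 4148 ≤ 12131 < 117607 = q_8, so the answer is 59535/4148.

59535/4148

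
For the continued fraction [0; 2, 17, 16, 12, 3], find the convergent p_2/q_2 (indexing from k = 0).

Using pₖ = aₖpₖ₋₁ + pₖ₋₂, qₖ = aₖqₖ₋₁ + qₖ₋₂ (with p₋₁=1, p₋₂=0, q₋₁=0, q₋₂=1):
  k=0: a=0, p=0, q=1
  k=1: a=2, p=1, q=2
  k=2: a=17, p=17, q=35

17/35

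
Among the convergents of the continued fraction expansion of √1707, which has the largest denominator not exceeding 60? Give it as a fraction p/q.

√1707 = [41; 3, 6, 41, 6, 3, 82, …] (period length 6).
Convergents:
  p_0/q_0 = 41/1
  p_1/q_1 = 124/3
  p_2/q_2 = 785/19
  p_3/q_3 = 32309/782
q_2 = 19 ≤ 60 < 782 = q_3, so the answer is 785/19.

785/19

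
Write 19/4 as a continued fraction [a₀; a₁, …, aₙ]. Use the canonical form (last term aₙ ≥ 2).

[4; 1, 3]

19 = 4·4 + 3
4 = 1·3 + 1
3 = 3·1 + 0  (stop)
So 19/4 = [4; 1, 3].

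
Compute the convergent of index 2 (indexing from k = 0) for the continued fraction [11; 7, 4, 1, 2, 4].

Using pₖ = aₖpₖ₋₁ + pₖ₋₂, qₖ = aₖqₖ₋₁ + qₖ₋₂ (with p₋₁=1, p₋₂=0, q₋₁=0, q₋₂=1):
  k=0: a=11, p=11, q=1
  k=1: a=7, p=78, q=7
  k=2: a=4, p=323, q=29

323/29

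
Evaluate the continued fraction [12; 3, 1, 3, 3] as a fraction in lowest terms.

601/49

Fold from the inside: start with 3/1.
  3 + 1/3 = 10/3
  1 + 3/10 = 13/10
  3 + 10/13 = 49/13
  12 + 13/49 = 601/49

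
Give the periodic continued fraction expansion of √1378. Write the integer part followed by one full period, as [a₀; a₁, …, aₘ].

a₀ = ⌊√1378⌋ = 37.

[37; 8, 4, 4, 8, 74]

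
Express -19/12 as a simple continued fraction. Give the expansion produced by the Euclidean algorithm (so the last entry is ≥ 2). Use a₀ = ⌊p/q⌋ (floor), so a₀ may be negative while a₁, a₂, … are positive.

-19 = -2*12 + 5
12 = 2*5 + 2
5 = 2*2 + 1
2 = 2*1 + 0  (stop)
So -19/12 = [-2; 2, 2, 2].

[-2; 2, 2, 2]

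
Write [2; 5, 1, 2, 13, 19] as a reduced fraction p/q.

9423/4330

Using pₖ = aₖpₖ₋₁ + pₖ₋₂ and qₖ = aₖqₖ₋₁ + qₖ₋₂:
  k=0: a=2, p=2, q=1
  k=1: a=5, p=11, q=5
  k=2: a=1, p=13, q=6
  k=3: a=2, p=37, q=17
  k=4: a=13, p=494, q=227
  k=5: a=19, p=9423, q=4330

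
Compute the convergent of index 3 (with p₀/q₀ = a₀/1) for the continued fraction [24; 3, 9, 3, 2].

2116/87

Using pₖ = aₖpₖ₋₁ + pₖ₋₂, qₖ = aₖqₖ₋₁ + qₖ₋₂ (with p₋₁=1, p₋₂=0, q₋₁=0, q₋₂=1):
  k=0: a=24, p=24, q=1
  k=1: a=3, p=73, q=3
  k=2: a=9, p=681, q=28
  k=3: a=3, p=2116, q=87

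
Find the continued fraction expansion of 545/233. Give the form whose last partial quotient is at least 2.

545 = 2·233 + 79
233 = 2·79 + 75
79 = 1·75 + 4
75 = 18·4 + 3
4 = 1·3 + 1
3 = 3·1 + 0  (stop)
So 545/233 = [2; 2, 1, 18, 1, 3].

[2; 2, 1, 18, 1, 3]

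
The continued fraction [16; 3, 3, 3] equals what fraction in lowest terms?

Fold from the inside: start with 3/1.
  3 + 1/3 = 10/3
  3 + 3/10 = 33/10
  16 + 10/33 = 538/33

538/33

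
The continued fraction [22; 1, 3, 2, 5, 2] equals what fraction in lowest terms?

Using pₖ = aₖpₖ₋₁ + pₖ₋₂ and qₖ = aₖqₖ₋₁ + qₖ₋₂:
  k=0: a=22, p=22, q=1
  k=1: a=1, p=23, q=1
  k=2: a=3, p=91, q=4
  k=3: a=2, p=205, q=9
  k=4: a=5, p=1116, q=49
  k=5: a=2, p=2437, q=107

2437/107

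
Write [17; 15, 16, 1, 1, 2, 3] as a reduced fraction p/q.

Fold from the inside: start with 3/1.
  2 + 1/3 = 7/3
  1 + 3/7 = 10/7
  1 + 7/10 = 17/10
  16 + 10/17 = 282/17
  15 + 17/282 = 4247/282
  17 + 282/4247 = 72481/4247

72481/4247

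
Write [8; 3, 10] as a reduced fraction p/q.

Fold from the inside: start with 10/1.
  3 + 1/10 = 31/10
  8 + 10/31 = 258/31

258/31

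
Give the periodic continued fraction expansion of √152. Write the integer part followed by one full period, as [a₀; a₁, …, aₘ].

[12; 3, 24]

a₀ = ⌊√152⌋ = 12.
With m₀=0, d₀=1 and mₖ₊₁ = dₖaₖ − mₖ, dₖ₊₁ = (n − mₖ₊₁²)/dₖ, aₖ₊₁ = ⌊(a₀+mₖ₊₁)/dₖ₊₁⌋:
  k=1: m=12, d=8, a=3
  k=2: m=12, d=1, a=24
d=1 and a=2a₀=24 at k=2, so the next step gives (m, d) = (12, 8) again — its k=1 value — and the period has length 2.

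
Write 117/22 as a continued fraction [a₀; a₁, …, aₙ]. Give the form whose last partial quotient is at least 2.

[5; 3, 7]

117 = 5×22 + 7
22 = 3×7 + 1
7 = 7×1 + 0  (stop)
So 117/22 = [5; 3, 7].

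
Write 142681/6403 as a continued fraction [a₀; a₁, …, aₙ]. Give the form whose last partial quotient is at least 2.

[22; 3, 1, 1, 8, 2, 16, 3]

142681 = 22·6403 + 1815
6403 = 3·1815 + 958
1815 = 1·958 + 857
958 = 1·857 + 101
857 = 8·101 + 49
101 = 2·49 + 3
49 = 16·3 + 1
3 = 3·1 + 0  (stop)
So 142681/6403 = [22; 3, 1, 1, 8, 2, 16, 3].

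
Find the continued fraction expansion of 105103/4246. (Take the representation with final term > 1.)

[24; 1, 3, 18, 19, 3]

105103 = 24·4246 + 3199
4246 = 1·3199 + 1047
3199 = 3·1047 + 58
1047 = 18·58 + 3
58 = 19·3 + 1
3 = 3·1 + 0  (stop)
So 105103/4246 = [24; 1, 3, 18, 19, 3].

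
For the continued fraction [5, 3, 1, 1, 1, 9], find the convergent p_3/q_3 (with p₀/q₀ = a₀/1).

37/7

Using pₖ = aₖpₖ₋₁ + pₖ₋₂, qₖ = aₖqₖ₋₁ + qₖ₋₂ (with p₋₁=1, p₋₂=0, q₋₁=0, q₋₂=1):
  k=0: a=5, p=5, q=1
  k=1: a=3, p=16, q=3
  k=2: a=1, p=21, q=4
  k=3: a=1, p=37, q=7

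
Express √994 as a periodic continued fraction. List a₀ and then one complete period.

[31; 1, 1, 8, 1, 1, 62]

a₀ = ⌊√994⌋ = 31.
With m₀=0, d₀=1 and mₖ₊₁ = dₖaₖ − mₖ, dₖ₊₁ = (n − mₖ₊₁²)/dₖ, aₖ₊₁ = ⌊(a₀+mₖ₊₁)/dₖ₊₁⌋:
  k=1: m=31, d=33, a=1
  k=2: m=2, d=30, a=1
  k=3: m=28, d=7, a=8
  k=4: m=28, d=30, a=1
  k=5: m=2, d=33, a=1
  k=6: m=31, d=1, a=62
d=1 and a=2a₀=62 at k=6, so the next step gives (m, d) = (31, 33) again — its k=1 value — and the period has length 6.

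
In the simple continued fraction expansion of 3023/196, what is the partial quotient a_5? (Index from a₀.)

3

3023 = 15·196 + 83   →  a_0 = 15
196 = 2·83 + 30   →  a_1 = 2
83 = 2·30 + 23   →  a_2 = 2
30 = 1·23 + 7   →  a_3 = 1
23 = 3·7 + 2   →  a_4 = 3
7 = 3·2 + 1   →  a_5 = 3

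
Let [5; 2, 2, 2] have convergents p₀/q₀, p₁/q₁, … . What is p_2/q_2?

27/5

Using pₖ = aₖpₖ₋₁ + pₖ₋₂, qₖ = aₖqₖ₋₁ + qₖ₋₂ (with p₋₁=1, p₋₂=0, q₋₁=0, q₋₂=1):
  k=0: a=5, p=5, q=1
  k=1: a=2, p=11, q=2
  k=2: a=2, p=27, q=5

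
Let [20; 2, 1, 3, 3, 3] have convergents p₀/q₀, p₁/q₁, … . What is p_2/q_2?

61/3

Using pₖ = aₖpₖ₋₁ + pₖ₋₂, qₖ = aₖqₖ₋₁ + qₖ₋₂ (with p₋₁=1, p₋₂=0, q₋₁=0, q₋₂=1):
  k=0: a=20, p=20, q=1
  k=1: a=2, p=41, q=2
  k=2: a=1, p=61, q=3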